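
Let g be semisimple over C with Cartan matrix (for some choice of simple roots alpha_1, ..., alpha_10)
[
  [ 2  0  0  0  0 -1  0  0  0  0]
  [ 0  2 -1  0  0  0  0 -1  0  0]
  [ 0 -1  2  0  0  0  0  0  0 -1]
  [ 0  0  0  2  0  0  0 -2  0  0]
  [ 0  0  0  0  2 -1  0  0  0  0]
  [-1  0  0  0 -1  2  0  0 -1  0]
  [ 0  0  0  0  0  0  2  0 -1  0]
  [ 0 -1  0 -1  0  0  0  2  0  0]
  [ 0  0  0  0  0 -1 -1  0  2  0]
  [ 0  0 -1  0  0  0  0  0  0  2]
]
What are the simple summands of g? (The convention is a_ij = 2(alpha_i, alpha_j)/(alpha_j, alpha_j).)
The diagram associated to this matrix has two connected components: the simple roots {alpha_2, alpha_3, alpha_4, alpha_8, alpha_10} form a chain of 5 nodes with a double edge at one end; the terminal node there is the unique long simple root (C_5), and {alpha_1, alpha_5, alpha_6, alpha_7, alpha_9} form a chain of 3 nodes with a fork of two nodes at one end (D_5). A semisimple Lie algebra decomposes uniquely as the direct sum of simple ideals, one per connected component of its Dynkin diagram, so g ≅ C_5 ⊕ D_5 (dimension 55 + 45 = 100).

C_5 + D_5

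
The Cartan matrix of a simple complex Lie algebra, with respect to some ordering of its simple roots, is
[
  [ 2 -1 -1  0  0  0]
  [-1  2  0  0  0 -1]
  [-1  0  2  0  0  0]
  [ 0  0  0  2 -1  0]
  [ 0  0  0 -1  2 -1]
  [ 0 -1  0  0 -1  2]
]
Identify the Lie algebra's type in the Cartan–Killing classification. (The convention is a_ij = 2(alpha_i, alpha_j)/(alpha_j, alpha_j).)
The matrix has rank 6 with 2's on the diagonal. Reading the off-diagonal entries as Dynkin edges (a single edge where a_ij = a_ji = -1; a double or triple edge where a_ij * a_ji = 2 or 3), the diagram is a chain of 6 nodes with single edges (A_6). One simple-root ordering that puts it in standard form is (alpha_4, alpha_5, alpha_6, alpha_2, alpha_1, alpha_3). So the algebra is type A_6, i.e. sl(7).

A_6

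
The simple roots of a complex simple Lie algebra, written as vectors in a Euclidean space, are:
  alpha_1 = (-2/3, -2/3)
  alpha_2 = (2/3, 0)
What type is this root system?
Compute the Cartan integers a_ij = 2(alpha_i, alpha_j)/(alpha_j, alpha_j); the resulting 2x2 Cartan matrix is
[[2, -2], [-1, 2]].
The roots have two lengths (squared-length ratio 2:1); the short ones are alpha_{2}. The associated Dynkin diagram is a chain of 2 nodes with a double edge at one end; the terminal node there is the unique short simple root (B_2), so the type is B_2 (the algebra so(5)).

B2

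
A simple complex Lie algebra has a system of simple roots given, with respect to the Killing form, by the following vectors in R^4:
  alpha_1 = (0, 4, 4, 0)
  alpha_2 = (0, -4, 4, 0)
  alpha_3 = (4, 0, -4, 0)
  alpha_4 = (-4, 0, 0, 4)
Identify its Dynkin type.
D_4

Compute the Cartan integers a_ij = 2(alpha_i, alpha_j)/(alpha_j, alpha_j); the resulting 4x4 Cartan matrix is
[[2, 0, -1, 0], [0, 2, -1, 0], [-1, -1, 2, -1], [0, 0, -1, 2]].
All simple roots have the same length, so the diagram is simply laced. The associated Dynkin diagram is a chain of 2 nodes with a fork of two nodes at one end (D_4), so the type is D_4 (the algebra so(8)).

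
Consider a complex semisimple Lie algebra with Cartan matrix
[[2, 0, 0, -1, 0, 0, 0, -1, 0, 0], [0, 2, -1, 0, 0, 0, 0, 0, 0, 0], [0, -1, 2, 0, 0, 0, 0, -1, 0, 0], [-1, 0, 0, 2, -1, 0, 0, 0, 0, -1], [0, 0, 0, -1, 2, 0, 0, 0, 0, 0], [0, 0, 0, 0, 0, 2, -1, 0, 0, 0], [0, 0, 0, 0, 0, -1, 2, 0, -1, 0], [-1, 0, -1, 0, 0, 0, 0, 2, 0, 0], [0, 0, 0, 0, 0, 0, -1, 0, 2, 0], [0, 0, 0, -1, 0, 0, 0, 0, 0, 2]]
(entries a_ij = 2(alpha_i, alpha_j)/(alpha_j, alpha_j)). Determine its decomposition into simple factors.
type A_3 + type D_7

The diagram associated to this matrix has two connected components: the simple roots {alpha_6, alpha_7, alpha_9} form a chain of 3 nodes with single edges (A_3), and {alpha_1, alpha_2, alpha_3, alpha_4, alpha_5, alpha_8, alpha_10} form a chain of 5 nodes with a fork of two nodes at one end (D_7). A semisimple Lie algebra decomposes uniquely as the direct sum of simple ideals, one per connected component of its Dynkin diagram, so g ≅ A_3 ⊕ D_7 (dimension 15 + 91 = 106).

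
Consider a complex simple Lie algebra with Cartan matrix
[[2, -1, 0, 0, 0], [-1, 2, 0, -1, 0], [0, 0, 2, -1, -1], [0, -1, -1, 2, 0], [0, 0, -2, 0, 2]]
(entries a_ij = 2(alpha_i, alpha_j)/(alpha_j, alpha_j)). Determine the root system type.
The matrix has rank 5 with 2's on the diagonal. Reading the off-diagonal entries as Dynkin edges (a single edge where a_ij = a_ji = -1; a double or triple edge where a_ij * a_ji = 2 or 3), the diagram is a chain of 5 nodes with a double edge at one end; the terminal node there is the unique long simple root (C_5). One simple-root ordering that puts it in standard form is (alpha_1, alpha_2, alpha_4, alpha_3, alpha_5). So the algebra is type C_5, i.e. sp(10).

C_5 (sp(10))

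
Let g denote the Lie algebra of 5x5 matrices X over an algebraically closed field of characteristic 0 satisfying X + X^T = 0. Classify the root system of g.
B_2 (so(5))

This is so(5) with 5 odd, which has dimension 5(5-1)/2 = 10 and rank (5-1)/2 = 2. In the classification of classical Lie algebras, the orthogonal algebra so(2n+1) in an odd number of variables has type B_n; here n = 2, so the Dynkin diagram is a chain of 2 nodes with a double edge at one end; the terminal node there is the unique short simple root (B_2). Hence the type is B_2.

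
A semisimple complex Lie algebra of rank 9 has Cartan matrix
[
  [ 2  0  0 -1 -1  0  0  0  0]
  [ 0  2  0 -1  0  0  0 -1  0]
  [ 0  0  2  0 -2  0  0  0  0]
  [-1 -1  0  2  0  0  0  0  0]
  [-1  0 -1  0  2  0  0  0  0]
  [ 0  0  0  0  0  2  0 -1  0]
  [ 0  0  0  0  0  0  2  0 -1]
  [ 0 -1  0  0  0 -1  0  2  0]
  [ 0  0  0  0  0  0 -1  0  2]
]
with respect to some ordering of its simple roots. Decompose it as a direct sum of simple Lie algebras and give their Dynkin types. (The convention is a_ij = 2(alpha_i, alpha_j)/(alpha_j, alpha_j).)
type A_2 ⊕ type C_7

The diagram associated to this matrix has two connected components: the simple roots {alpha_7, alpha_9} form a chain of 2 nodes with single edges (A_2), and {alpha_1, alpha_2, alpha_3, alpha_4, alpha_5, alpha_6, alpha_8} form a chain of 7 nodes with a double edge at one end; the terminal node there is the unique long simple root (C_7). A semisimple Lie algebra decomposes uniquely as the direct sum of simple ideals, one per connected component of its Dynkin diagram, so g ≅ A_2 ⊕ C_7 (dimension 8 + 105 = 113).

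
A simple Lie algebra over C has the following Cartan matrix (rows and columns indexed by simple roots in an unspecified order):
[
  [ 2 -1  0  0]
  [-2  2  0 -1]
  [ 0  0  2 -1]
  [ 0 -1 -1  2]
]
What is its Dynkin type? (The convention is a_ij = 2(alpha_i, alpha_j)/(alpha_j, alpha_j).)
type B_4

The matrix has rank 4 with 2's on the diagonal. Reading the off-diagonal entries as Dynkin edges (a single edge where a_ij = a_ji = -1; a double or triple edge where a_ij * a_ji = 2 or 3), the diagram is a chain of 4 nodes with a double edge at one end; the terminal node there is the unique short simple root (B_4). One simple-root ordering that puts it in standard form is (alpha_3, alpha_4, alpha_2, alpha_1). So the algebra is type B_4, i.e. so(9).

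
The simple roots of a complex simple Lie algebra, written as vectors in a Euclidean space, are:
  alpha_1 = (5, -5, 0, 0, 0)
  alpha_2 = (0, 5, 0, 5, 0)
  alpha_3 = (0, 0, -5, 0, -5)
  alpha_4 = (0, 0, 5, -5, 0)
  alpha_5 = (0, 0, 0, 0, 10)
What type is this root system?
Compute the Cartan integers a_ij = 2(alpha_i, alpha_j)/(alpha_j, alpha_j); the resulting 5x5 Cartan matrix is
[[2, -1, 0, 0, 0], [-1, 2, 0, -1, 0], [0, 0, 2, -1, -1], [0, -1, -1, 2, 0], [0, 0, -2, 0, 2]].
The roots have two lengths (squared-length ratio 2:1); the short ones are alpha_{1,2,3,4}. The associated Dynkin diagram is a chain of 5 nodes with a double edge at one end; the terminal node there is the unique long simple root (C_5), so the type is C_5 (the algebra sp(10)).

C_5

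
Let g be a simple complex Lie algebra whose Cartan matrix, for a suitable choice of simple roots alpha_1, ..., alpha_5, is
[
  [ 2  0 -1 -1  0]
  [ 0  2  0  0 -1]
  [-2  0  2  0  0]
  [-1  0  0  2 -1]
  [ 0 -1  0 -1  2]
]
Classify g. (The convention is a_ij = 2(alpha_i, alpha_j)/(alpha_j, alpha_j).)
The matrix has rank 5 with 2's on the diagonal. Reading the off-diagonal entries as Dynkin edges (a single edge where a_ij = a_ji = -1; a double or triple edge where a_ij * a_ji = 2 or 3), the diagram is a chain of 5 nodes with a double edge at one end; the terminal node there is the unique long simple root (C_5). One simple-root ordering that puts it in standard form is (alpha_2, alpha_5, alpha_4, alpha_1, alpha_3). So the algebra is type C_5, i.e. sp(10).

C_5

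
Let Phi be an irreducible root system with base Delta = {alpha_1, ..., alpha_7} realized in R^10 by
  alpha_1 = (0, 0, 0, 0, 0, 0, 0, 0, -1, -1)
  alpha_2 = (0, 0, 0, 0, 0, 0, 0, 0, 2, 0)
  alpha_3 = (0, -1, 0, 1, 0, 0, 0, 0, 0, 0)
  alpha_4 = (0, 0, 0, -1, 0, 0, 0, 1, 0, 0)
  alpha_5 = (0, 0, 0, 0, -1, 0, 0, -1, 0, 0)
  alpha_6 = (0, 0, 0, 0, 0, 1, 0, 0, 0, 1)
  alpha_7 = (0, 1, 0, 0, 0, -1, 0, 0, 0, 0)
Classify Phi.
Compute the Cartan integers a_ij = 2(alpha_i, alpha_j)/(alpha_j, alpha_j); the resulting 7x7 Cartan matrix is
[[2, -1, 0, 0, 0, -1, 0], [-2, 2, 0, 0, 0, 0, 0], [0, 0, 2, -1, 0, 0, -1], [0, 0, -1, 2, -1, 0, 0], [0, 0, 0, -1, 2, 0, 0], [-1, 0, 0, 0, 0, 2, -1], [0, 0, -1, 0, 0, -1, 2]].
The roots have two lengths (squared-length ratio 2:1); the short ones are alpha_{1,3,4,5,6,7}. The associated Dynkin diagram is a chain of 7 nodes with a double edge at one end; the terminal node there is the unique long simple root (C_7), so the type is C_7 (the algebra sp(14)).

type C_7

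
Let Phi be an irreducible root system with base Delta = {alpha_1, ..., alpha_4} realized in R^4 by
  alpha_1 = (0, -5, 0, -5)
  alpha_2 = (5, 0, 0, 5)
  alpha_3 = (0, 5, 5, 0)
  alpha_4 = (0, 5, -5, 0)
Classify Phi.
Compute the Cartan integers a_ij = 2(alpha_i, alpha_j)/(alpha_j, alpha_j); the resulting 4x4 Cartan matrix is
[[2, -1, -1, -1], [-1, 2, 0, 0], [-1, 0, 2, 0], [-1, 0, 0, 2]].
All simple roots have the same length, so the diagram is simply laced. The associated Dynkin diagram is a chain of 2 nodes with a fork of two nodes at one end (D_4), so the type is D_4 (the algebra so(8)).

type D_4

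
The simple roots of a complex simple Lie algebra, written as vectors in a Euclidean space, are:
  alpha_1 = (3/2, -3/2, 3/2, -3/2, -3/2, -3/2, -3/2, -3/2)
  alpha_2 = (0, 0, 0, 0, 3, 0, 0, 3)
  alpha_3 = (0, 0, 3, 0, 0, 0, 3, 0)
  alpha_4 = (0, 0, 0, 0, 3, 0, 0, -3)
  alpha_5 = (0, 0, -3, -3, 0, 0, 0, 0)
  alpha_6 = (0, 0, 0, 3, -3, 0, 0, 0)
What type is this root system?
E6

Compute the Cartan integers a_ij = 2(alpha_i, alpha_j)/(alpha_j, alpha_j); the resulting 6x6 Cartan matrix is
[[2, -1, 0, 0, 0, 0], [-1, 2, 0, 0, 0, -1], [0, 0, 2, 0, -1, 0], [0, 0, 0, 2, 0, -1], [0, 0, -1, 0, 2, -1], [0, -1, 0, -1, -1, 2]].
All simple roots have the same length, so the diagram is simply laced. The associated Dynkin diagram is a chain of 5 nodes with one extra node attached to the third node from one end (E_6), so the type is E_6.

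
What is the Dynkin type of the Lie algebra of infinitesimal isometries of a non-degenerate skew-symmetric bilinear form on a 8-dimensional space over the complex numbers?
C_4

This is sp(8), which has dimension 8(8+1)/2 = 36 and rank 8/2 = 4. In the classification of classical Lie algebras, the symplectic algebra sp(2n) has type C_n; here n = 4, so the Dynkin diagram is a chain of 4 nodes with a double edge at one end; the terminal node there is the unique long simple root (C_4). Hence the type is C_4.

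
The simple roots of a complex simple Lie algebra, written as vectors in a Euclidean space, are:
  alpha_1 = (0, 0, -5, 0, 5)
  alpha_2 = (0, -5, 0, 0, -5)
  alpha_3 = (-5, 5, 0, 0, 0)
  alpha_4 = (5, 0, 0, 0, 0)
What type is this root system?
type B_4

Compute the Cartan integers a_ij = 2(alpha_i, alpha_j)/(alpha_j, alpha_j); the resulting 4x4 Cartan matrix is
[[2, -1, 0, 0], [-1, 2, -1, 0], [0, -1, 2, -2], [0, 0, -1, 2]].
The roots have two lengths (squared-length ratio 2:1); the short ones are alpha_{4}. The associated Dynkin diagram is a chain of 4 nodes with a double edge at one end; the terminal node there is the unique short simple root (B_4), so the type is B_4 (the algebra so(9)).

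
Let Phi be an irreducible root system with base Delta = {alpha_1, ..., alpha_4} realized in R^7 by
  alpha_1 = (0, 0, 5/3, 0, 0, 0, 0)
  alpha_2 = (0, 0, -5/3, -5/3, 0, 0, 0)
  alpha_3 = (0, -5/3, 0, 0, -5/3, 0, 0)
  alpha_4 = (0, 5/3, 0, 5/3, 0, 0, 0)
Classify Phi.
B4

Compute the Cartan integers a_ij = 2(alpha_i, alpha_j)/(alpha_j, alpha_j); the resulting 4x4 Cartan matrix is
[[2, -1, 0, 0], [-2, 2, 0, -1], [0, 0, 2, -1], [0, -1, -1, 2]].
The roots have two lengths (squared-length ratio 2:1); the short ones are alpha_{1}. The associated Dynkin diagram is a chain of 4 nodes with a double edge at one end; the terminal node there is the unique short simple root (B_4), so the type is B_4 (the algebra so(9)).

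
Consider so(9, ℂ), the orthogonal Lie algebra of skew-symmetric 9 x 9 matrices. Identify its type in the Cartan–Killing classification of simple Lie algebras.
B4

This is so(9) with 9 odd, which has dimension 9(9-1)/2 = 36 and rank (9-1)/2 = 4. In the classification of classical Lie algebras, the orthogonal algebra so(2n+1) in an odd number of variables has type B_n; here n = 4, so the Dynkin diagram is a chain of 4 nodes with a double edge at one end; the terminal node there is the unique short simple root (B_4). Hence the type is B_4.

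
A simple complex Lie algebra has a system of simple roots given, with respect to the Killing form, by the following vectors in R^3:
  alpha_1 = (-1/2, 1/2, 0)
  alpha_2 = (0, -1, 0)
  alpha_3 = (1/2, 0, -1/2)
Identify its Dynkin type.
type C_3

Compute the Cartan integers a_ij = 2(alpha_i, alpha_j)/(alpha_j, alpha_j); the resulting 3x3 Cartan matrix is
[[2, -1, -1], [-2, 2, 0], [-1, 0, 2]].
The roots have two lengths (squared-length ratio 2:1); the short ones are alpha_{1,3}. The associated Dynkin diagram is a chain of 3 nodes with a double edge at one end; the terminal node there is the unique long simple root (C_3), so the type is C_3 (the algebra sp(6)).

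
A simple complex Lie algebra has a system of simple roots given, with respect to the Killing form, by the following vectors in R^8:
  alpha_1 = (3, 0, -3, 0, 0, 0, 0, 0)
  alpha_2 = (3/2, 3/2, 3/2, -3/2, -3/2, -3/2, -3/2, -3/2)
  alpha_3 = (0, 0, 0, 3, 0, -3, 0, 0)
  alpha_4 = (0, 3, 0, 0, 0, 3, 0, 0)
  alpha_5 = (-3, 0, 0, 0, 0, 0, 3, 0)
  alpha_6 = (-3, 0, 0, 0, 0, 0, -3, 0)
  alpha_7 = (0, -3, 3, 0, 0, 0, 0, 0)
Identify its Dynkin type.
E7

Compute the Cartan integers a_ij = 2(alpha_i, alpha_j)/(alpha_j, alpha_j); the resulting 7x7 Cartan matrix is
[[2, 0, 0, 0, -1, -1, -1], [0, 2, 0, 0, -1, 0, 0], [0, 0, 2, -1, 0, 0, 0], [0, 0, -1, 2, 0, 0, -1], [-1, -1, 0, 0, 2, 0, 0], [-1, 0, 0, 0, 0, 2, 0], [-1, 0, 0, -1, 0, 0, 2]].
All simple roots have the same length, so the diagram is simply laced. The associated Dynkin diagram is a chain of 6 nodes with one extra node attached to the third node from one end (E_7), so the type is E_7.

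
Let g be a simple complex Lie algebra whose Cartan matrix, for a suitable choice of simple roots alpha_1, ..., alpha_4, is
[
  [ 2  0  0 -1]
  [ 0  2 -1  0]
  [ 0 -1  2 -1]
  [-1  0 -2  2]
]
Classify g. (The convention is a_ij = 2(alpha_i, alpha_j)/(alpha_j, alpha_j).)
F_4

The matrix has rank 4 with 2's on the diagonal. Reading the off-diagonal entries as Dynkin edges (a single edge where a_ij = a_ji = -1; a double or triple edge where a_ij * a_ji = 2 or 3), the diagram is a chain of 4 nodes with a double edge between the middle two (F_4). One simple-root ordering that puts it in standard form is (alpha_1, alpha_4, alpha_3, alpha_2). So the algebra is type F_4.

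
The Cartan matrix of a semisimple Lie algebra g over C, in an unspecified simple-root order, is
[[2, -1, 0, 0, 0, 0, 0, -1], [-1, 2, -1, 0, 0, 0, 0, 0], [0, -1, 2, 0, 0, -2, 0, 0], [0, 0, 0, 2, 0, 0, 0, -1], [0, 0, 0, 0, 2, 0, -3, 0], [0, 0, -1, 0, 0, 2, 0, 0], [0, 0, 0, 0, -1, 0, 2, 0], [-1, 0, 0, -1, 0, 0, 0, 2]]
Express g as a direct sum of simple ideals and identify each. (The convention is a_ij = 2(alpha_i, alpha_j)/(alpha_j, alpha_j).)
B_6 (so(13)) ⊕ G_2

The diagram associated to this matrix has two connected components: the simple roots {alpha_1, alpha_2, alpha_3, alpha_4, alpha_6, alpha_8} form a chain of 6 nodes with a double edge at one end; the terminal node there is the unique short simple root (B_6), and {alpha_5, alpha_7} form two nodes joined by a triple edge (G_2). A semisimple Lie algebra decomposes uniquely as the direct sum of simple ideals, one per connected component of its Dynkin diagram, so g ≅ B_6 ⊕ G_2 (dimension 78 + 14 = 92).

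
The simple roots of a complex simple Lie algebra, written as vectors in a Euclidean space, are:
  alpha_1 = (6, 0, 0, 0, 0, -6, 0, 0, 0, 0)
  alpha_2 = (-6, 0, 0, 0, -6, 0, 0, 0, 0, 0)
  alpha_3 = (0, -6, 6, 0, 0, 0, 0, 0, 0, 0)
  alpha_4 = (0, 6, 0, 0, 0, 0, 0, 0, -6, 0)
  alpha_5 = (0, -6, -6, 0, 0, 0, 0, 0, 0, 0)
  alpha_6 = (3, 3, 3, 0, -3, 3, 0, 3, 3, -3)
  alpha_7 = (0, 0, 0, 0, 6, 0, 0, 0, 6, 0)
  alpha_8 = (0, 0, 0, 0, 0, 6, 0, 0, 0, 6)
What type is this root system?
Compute the Cartan integers a_ij = 2(alpha_i, alpha_j)/(alpha_j, alpha_j); the resulting 8x8 Cartan matrix is
[[2, -1, 0, 0, 0, 0, 0, -1], [-1, 2, 0, 0, 0, 0, -1, 0], [0, 0, 2, -1, 0, 0, 0, 0], [0, 0, -1, 2, -1, 0, -1, 0], [0, 0, 0, -1, 2, -1, 0, 0], [0, 0, 0, 0, -1, 2, 0, 0], [0, -1, 0, -1, 0, 0, 2, 0], [-1, 0, 0, 0, 0, 0, 0, 2]].
All simple roots have the same length, so the diagram is simply laced. The associated Dynkin diagram is a chain of 7 nodes with one extra node attached to the third node from one end (E_8), so the type is E_8.

E_8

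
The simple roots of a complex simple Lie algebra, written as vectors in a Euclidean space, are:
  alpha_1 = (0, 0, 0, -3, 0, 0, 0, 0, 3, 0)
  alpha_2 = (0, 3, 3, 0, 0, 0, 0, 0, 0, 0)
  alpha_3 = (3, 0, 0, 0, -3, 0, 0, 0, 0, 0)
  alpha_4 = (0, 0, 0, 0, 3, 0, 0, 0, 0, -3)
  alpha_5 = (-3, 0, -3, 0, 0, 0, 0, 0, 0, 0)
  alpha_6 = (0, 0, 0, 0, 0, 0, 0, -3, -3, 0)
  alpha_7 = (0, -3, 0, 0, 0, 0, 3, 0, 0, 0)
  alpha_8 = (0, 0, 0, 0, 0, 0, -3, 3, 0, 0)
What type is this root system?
A8

Compute the Cartan integers a_ij = 2(alpha_i, alpha_j)/(alpha_j, alpha_j); the resulting 8x8 Cartan matrix is
[[2, 0, 0, 0, 0, -1, 0, 0], [0, 2, 0, 0, -1, 0, -1, 0], [0, 0, 2, -1, -1, 0, 0, 0], [0, 0, -1, 2, 0, 0, 0, 0], [0, -1, -1, 0, 2, 0, 0, 0], [-1, 0, 0, 0, 0, 2, 0, -1], [0, -1, 0, 0, 0, 0, 2, -1], [0, 0, 0, 0, 0, -1, -1, 2]].
All simple roots have the same length, so the diagram is simply laced. The associated Dynkin diagram is a chain of 8 nodes with single edges (A_8), so the type is A_8 (the algebra sl(9)).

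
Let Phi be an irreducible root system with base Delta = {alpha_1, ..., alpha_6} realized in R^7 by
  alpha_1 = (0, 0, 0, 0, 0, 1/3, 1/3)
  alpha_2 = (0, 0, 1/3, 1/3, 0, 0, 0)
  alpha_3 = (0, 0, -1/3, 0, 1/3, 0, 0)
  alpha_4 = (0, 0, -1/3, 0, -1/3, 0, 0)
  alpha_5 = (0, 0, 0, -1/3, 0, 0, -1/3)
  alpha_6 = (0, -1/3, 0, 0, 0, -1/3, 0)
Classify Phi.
type D_6

Compute the Cartan integers a_ij = 2(alpha_i, alpha_j)/(alpha_j, alpha_j); the resulting 6x6 Cartan matrix is
[[2, 0, 0, 0, -1, -1], [0, 2, -1, -1, -1, 0], [0, -1, 2, 0, 0, 0], [0, -1, 0, 2, 0, 0], [-1, -1, 0, 0, 2, 0], [-1, 0, 0, 0, 0, 2]].
All simple roots have the same length, so the diagram is simply laced. The associated Dynkin diagram is a chain of 4 nodes with a fork of two nodes at one end (D_6), so the type is D_6 (the algebra so(12)).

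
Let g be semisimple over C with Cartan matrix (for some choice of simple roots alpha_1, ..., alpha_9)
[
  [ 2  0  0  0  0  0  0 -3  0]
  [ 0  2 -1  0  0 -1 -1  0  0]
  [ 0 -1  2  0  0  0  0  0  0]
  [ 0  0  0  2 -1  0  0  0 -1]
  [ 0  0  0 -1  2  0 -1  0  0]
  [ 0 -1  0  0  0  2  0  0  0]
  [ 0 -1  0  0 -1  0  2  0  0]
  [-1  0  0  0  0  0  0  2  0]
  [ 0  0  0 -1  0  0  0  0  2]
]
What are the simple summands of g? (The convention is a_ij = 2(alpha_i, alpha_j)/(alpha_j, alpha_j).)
D_7 ⊕ G_2

The diagram associated to this matrix has two connected components: the simple roots {alpha_2, alpha_3, alpha_4, alpha_5, alpha_6, alpha_7, alpha_9} form a chain of 5 nodes with a fork of two nodes at one end (D_7), and {alpha_1, alpha_8} form two nodes joined by a triple edge (G_2). A semisimple Lie algebra decomposes uniquely as the direct sum of simple ideals, one per connected component of its Dynkin diagram, so g ≅ D_7 ⊕ G_2 (dimension 91 + 14 = 105).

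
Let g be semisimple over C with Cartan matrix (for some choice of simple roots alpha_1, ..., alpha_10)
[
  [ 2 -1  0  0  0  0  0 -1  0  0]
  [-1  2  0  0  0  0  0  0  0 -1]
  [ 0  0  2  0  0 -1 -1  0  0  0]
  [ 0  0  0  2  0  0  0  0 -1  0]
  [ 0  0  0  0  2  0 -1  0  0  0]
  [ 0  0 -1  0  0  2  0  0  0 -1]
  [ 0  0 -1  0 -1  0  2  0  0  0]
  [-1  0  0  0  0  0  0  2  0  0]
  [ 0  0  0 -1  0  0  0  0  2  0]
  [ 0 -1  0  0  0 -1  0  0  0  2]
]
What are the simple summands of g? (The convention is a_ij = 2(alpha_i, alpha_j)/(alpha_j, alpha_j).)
The diagram associated to this matrix has two connected components: the simple roots {alpha_4, alpha_9} form a chain of 2 nodes with single edges (A_2), and {alpha_1, alpha_2, alpha_3, alpha_5, alpha_6, alpha_7, alpha_8, alpha_10} form a chain of 8 nodes with single edges (A_8). A semisimple Lie algebra decomposes uniquely as the direct sum of simple ideals, one per connected component of its Dynkin diagram, so g ≅ A_2 ⊕ A_8 (dimension 8 + 80 = 88).

type A_2 ⊕ type A_8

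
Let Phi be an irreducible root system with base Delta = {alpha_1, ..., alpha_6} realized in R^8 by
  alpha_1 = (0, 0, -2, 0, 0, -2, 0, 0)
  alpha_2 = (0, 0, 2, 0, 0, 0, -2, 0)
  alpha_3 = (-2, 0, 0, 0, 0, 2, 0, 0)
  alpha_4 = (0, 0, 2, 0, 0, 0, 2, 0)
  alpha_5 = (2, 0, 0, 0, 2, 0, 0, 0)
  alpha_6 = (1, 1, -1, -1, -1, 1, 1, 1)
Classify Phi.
Compute the Cartan integers a_ij = 2(alpha_i, alpha_j)/(alpha_j, alpha_j); the resulting 6x6 Cartan matrix is
[[2, -1, -1, -1, 0, 0], [-1, 2, 0, 0, 0, -1], [-1, 0, 2, 0, -1, 0], [-1, 0, 0, 2, 0, 0], [0, 0, -1, 0, 2, 0], [0, -1, 0, 0, 0, 2]].
All simple roots have the same length, so the diagram is simply laced. The associated Dynkin diagram is a chain of 5 nodes with one extra node attached to the third node from one end (E_6), so the type is E_6.

E_6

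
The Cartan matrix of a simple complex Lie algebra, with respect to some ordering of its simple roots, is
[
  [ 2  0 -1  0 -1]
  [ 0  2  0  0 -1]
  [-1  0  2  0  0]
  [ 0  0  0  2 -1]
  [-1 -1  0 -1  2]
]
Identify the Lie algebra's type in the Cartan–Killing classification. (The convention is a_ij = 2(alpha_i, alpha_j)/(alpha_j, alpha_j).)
The matrix has rank 5 with 2's on the diagonal. Reading the off-diagonal entries as Dynkin edges (a single edge where a_ij = a_ji = -1; a double or triple edge where a_ij * a_ji = 2 or 3), the diagram is a chain of 3 nodes with a fork of two nodes at one end (D_5). One simple-root ordering that puts it in standard form is (alpha_3, alpha_1, alpha_5, alpha_4, alpha_2). So the algebra is type D_5, i.e. so(10).

type D_5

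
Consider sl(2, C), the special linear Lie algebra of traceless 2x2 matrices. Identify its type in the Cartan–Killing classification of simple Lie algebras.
This is sl(2), which has dimension 2^2 - 1 = 3 and rank 2 - 1 = 1 (a Cartan subalgebra is the diagonal traceless matrices). In the classification of classical Lie algebras, the special linear algebra sl(n+1) has type A_n; here n = 1, so the Dynkin diagram is a chain of 1 nodes with single edges (A_1). Hence the type is A_1.

A_1 (sl(2))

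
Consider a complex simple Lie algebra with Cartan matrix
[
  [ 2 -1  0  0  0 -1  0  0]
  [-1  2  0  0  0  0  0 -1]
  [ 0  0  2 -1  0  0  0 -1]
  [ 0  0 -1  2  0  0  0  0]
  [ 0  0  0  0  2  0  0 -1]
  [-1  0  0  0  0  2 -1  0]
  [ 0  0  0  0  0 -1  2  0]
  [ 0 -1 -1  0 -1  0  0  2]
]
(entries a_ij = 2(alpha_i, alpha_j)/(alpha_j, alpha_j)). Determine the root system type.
The matrix has rank 8 with 2's on the diagonal. Reading the off-diagonal entries as Dynkin edges (a single edge where a_ij = a_ji = -1; a double or triple edge where a_ij * a_ji = 2 or 3), the diagram is a chain of 7 nodes with one extra node attached to the third node from one end (E_8). One simple-root ordering that puts it in standard form is (alpha_4, alpha_5, alpha_3, alpha_8, alpha_2, alpha_1, alpha_6, alpha_7). So the algebra is type E_8.

type E_8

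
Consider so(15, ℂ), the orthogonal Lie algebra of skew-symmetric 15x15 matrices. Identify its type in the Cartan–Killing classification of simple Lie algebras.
This is so(15) with 15 odd, which has dimension 15(15-1)/2 = 105 and rank (15-1)/2 = 7. In the classification of classical Lie algebras, the orthogonal algebra so(2n+1) in an odd number of variables has type B_n; here n = 7, so the Dynkin diagram is a chain of 7 nodes with a double edge at one end; the terminal node there is the unique short simple root (B_7). Hence the type is B_7.

B7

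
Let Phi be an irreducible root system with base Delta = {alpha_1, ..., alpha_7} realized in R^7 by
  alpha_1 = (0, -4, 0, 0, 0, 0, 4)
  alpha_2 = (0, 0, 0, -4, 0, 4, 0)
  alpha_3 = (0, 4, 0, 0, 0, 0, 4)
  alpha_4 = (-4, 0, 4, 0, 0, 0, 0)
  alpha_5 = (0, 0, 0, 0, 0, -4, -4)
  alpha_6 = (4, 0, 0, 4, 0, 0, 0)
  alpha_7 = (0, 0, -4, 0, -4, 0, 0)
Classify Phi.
Compute the Cartan integers a_ij = 2(alpha_i, alpha_j)/(alpha_j, alpha_j); the resulting 7x7 Cartan matrix is
[[2, 0, 0, 0, -1, 0, 0], [0, 2, 0, 0, -1, -1, 0], [0, 0, 2, 0, -1, 0, 0], [0, 0, 0, 2, 0, -1, -1], [-1, -1, -1, 0, 2, 0, 0], [0, -1, 0, -1, 0, 2, 0], [0, 0, 0, -1, 0, 0, 2]].
All simple roots have the same length, so the diagram is simply laced. The associated Dynkin diagram is a chain of 5 nodes with a fork of two nodes at one end (D_7), so the type is D_7 (the algebra so(14)).

D_7 (so(14))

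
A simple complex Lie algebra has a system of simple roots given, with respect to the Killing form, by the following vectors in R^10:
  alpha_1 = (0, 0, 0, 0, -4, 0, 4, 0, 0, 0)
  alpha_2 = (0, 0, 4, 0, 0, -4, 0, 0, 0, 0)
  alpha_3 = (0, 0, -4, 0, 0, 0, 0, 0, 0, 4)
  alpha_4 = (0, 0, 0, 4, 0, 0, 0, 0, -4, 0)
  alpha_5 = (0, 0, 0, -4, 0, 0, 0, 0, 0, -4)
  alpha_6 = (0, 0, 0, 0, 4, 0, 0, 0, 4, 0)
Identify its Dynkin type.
A_6

Compute the Cartan integers a_ij = 2(alpha_i, alpha_j)/(alpha_j, alpha_j); the resulting 6x6 Cartan matrix is
[[2, 0, 0, 0, 0, -1], [0, 2, -1, 0, 0, 0], [0, -1, 2, 0, -1, 0], [0, 0, 0, 2, -1, -1], [0, 0, -1, -1, 2, 0], [-1, 0, 0, -1, 0, 2]].
All simple roots have the same length, so the diagram is simply laced. The associated Dynkin diagram is a chain of 6 nodes with single edges (A_6), so the type is A_6 (the algebra sl(7)).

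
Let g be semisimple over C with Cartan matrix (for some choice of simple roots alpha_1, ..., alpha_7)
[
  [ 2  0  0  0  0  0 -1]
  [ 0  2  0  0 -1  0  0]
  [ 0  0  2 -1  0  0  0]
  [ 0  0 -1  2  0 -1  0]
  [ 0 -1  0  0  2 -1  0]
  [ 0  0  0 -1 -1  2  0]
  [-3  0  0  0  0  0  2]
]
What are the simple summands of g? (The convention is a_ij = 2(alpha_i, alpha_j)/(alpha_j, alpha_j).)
The diagram associated to this matrix has two connected components: the simple roots {alpha_2, alpha_3, alpha_4, alpha_5, alpha_6} form a chain of 5 nodes with single edges (A_5), and {alpha_1, alpha_7} form two nodes joined by a triple edge (G_2). A semisimple Lie algebra decomposes uniquely as the direct sum of simple ideals, one per connected component of its Dynkin diagram, so g ≅ A_5 ⊕ G_2 (dimension 35 + 14 = 49).

type A_5 + type G_2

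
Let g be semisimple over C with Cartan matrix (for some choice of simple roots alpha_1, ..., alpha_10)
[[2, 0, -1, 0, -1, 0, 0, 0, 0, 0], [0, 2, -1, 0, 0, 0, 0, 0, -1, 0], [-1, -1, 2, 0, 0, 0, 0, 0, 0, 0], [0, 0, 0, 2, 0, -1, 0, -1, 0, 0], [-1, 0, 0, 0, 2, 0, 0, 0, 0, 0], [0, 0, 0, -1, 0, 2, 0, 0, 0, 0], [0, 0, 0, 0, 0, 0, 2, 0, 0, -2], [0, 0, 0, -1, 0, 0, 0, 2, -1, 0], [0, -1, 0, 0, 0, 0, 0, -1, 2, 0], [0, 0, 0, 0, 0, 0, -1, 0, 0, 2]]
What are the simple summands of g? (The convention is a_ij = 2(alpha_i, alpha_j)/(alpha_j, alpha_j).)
The diagram associated to this matrix has two connected components: the simple roots {alpha_1, alpha_2, alpha_3, alpha_4, alpha_5, alpha_6, alpha_8, alpha_9} form a chain of 8 nodes with single edges (A_8), and {alpha_7, alpha_10} form a chain of 2 nodes with a double edge at one end; the terminal node there is the unique short simple root (B_2). A semisimple Lie algebra decomposes uniquely as the direct sum of simple ideals, one per connected component of its Dynkin diagram, so g ≅ A_8 ⊕ B_2 (dimension 80 + 10 = 90).

type A_8 ⊕ type B_2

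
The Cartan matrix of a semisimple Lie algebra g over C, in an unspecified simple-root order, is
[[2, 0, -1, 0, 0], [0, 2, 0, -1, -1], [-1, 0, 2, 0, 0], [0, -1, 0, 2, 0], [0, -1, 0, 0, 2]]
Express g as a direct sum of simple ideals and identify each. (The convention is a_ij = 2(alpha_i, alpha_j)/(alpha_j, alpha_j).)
The diagram associated to this matrix has two connected components: the simple roots {alpha_1, alpha_3} form a chain of 2 nodes with single edges (A_2), and {alpha_2, alpha_4, alpha_5} form a chain of 3 nodes with single edges (A_3). A semisimple Lie algebra decomposes uniquely as the direct sum of simple ideals, one per connected component of its Dynkin diagram, so g ≅ A_2 ⊕ A_3 (dimension 8 + 15 = 23).

A_2 ⊕ A_3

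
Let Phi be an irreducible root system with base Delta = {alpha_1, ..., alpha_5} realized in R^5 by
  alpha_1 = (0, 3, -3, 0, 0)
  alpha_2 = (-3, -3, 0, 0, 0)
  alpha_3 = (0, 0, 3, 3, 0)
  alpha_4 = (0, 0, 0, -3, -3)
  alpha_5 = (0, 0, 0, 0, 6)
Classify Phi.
Compute the Cartan integers a_ij = 2(alpha_i, alpha_j)/(alpha_j, alpha_j); the resulting 5x5 Cartan matrix is
[[2, -1, -1, 0, 0], [-1, 2, 0, 0, 0], [-1, 0, 2, -1, 0], [0, 0, -1, 2, -1], [0, 0, 0, -2, 2]].
The roots have two lengths (squared-length ratio 2:1); the short ones are alpha_{1,2,3,4}. The associated Dynkin diagram is a chain of 5 nodes with a double edge at one end; the terminal node there is the unique long simple root (C_5), so the type is C_5 (the algebra sp(10)).

C5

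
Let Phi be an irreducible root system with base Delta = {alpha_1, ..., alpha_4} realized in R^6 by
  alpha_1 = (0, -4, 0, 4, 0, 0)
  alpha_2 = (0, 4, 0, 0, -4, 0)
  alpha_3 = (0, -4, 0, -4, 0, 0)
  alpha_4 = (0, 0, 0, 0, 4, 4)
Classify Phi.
type D_4

Compute the Cartan integers a_ij = 2(alpha_i, alpha_j)/(alpha_j, alpha_j); the resulting 4x4 Cartan matrix is
[[2, -1, 0, 0], [-1, 2, -1, -1], [0, -1, 2, 0], [0, -1, 0, 2]].
All simple roots have the same length, so the diagram is simply laced. The associated Dynkin diagram is a chain of 2 nodes with a fork of two nodes at one end (D_4), so the type is D_4 (the algebra so(8)).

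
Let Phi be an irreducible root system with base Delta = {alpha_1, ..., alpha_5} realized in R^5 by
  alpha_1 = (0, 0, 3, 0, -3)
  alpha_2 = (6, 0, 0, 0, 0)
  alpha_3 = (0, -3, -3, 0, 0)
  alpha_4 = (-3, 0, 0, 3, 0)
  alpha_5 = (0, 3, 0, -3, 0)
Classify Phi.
C_5 (sp(10))

Compute the Cartan integers a_ij = 2(alpha_i, alpha_j)/(alpha_j, alpha_j); the resulting 5x5 Cartan matrix is
[[2, 0, -1, 0, 0], [0, 2, 0, -2, 0], [-1, 0, 2, 0, -1], [0, -1, 0, 2, -1], [0, 0, -1, -1, 2]].
The roots have two lengths (squared-length ratio 2:1); the short ones are alpha_{1,3,4,5}. The associated Dynkin diagram is a chain of 5 nodes with a double edge at one end; the terminal node there is the unique long simple root (C_5), so the type is C_5 (the algebra sp(10)).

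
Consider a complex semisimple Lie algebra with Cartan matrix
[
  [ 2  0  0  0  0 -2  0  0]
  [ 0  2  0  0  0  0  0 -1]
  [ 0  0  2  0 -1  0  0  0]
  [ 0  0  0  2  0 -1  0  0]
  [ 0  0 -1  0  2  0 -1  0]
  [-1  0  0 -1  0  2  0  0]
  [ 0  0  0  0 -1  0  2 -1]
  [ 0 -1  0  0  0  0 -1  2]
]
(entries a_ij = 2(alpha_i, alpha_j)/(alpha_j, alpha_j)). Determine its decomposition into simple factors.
The diagram associated to this matrix has two connected components: the simple roots {alpha_2, alpha_3, alpha_5, alpha_7, alpha_8} form a chain of 5 nodes with single edges (A_5), and {alpha_1, alpha_4, alpha_6} form a chain of 3 nodes with a double edge at one end; the terminal node there is the unique long simple root (C_3). A semisimple Lie algebra decomposes uniquely as the direct sum of simple ideals, one per connected component of its Dynkin diagram, so g ≅ A_5 ⊕ C_3 (dimension 35 + 21 = 56).

A_5 + C_3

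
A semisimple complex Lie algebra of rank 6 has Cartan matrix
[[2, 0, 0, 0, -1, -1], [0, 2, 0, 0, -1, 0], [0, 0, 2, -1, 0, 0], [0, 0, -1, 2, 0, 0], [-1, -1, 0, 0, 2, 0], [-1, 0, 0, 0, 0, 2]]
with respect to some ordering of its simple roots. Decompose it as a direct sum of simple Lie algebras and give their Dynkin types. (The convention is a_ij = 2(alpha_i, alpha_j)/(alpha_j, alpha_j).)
The diagram associated to this matrix has two connected components: the simple roots {alpha_3, alpha_4} form a chain of 2 nodes with single edges (A_2), and {alpha_1, alpha_2, alpha_5, alpha_6} form a chain of 4 nodes with single edges (A_4). A semisimple Lie algebra decomposes uniquely as the direct sum of simple ideals, one per connected component of its Dynkin diagram, so g ≅ A_2 ⊕ A_4 (dimension 8 + 24 = 32).

A_2 + A_4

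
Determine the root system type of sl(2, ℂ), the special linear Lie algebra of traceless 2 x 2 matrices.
A_1

This is sl(2), which has dimension 2^2 - 1 = 3 and rank 2 - 1 = 1 (a Cartan subalgebra is the diagonal traceless matrices). In the classification of classical Lie algebras, the special linear algebra sl(n+1) has type A_n; here n = 1, so the Dynkin diagram is a chain of 1 nodes with single edges (A_1). Hence the type is A_1.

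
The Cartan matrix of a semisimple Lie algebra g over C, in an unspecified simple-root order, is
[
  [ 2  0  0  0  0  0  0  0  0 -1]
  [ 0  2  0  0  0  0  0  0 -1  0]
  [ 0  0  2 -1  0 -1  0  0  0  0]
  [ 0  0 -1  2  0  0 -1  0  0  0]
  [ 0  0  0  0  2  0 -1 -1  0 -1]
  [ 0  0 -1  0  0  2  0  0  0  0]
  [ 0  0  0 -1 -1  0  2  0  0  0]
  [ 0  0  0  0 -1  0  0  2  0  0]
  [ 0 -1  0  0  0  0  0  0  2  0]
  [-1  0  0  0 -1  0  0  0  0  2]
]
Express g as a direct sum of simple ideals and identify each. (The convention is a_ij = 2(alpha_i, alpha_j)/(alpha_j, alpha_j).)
The diagram associated to this matrix has two connected components: the simple roots {alpha_2, alpha_9} form a chain of 2 nodes with single edges (A_2), and {alpha_1, alpha_3, alpha_4, alpha_5, alpha_6, alpha_7, alpha_8, alpha_10} form a chain of 7 nodes with one extra node attached to the third node from one end (E_8). A semisimple Lie algebra decomposes uniquely as the direct sum of simple ideals, one per connected component of its Dynkin diagram, so g ≅ A_2 ⊕ E_8 (dimension 8 + 248 = 256).

A_2 + E_8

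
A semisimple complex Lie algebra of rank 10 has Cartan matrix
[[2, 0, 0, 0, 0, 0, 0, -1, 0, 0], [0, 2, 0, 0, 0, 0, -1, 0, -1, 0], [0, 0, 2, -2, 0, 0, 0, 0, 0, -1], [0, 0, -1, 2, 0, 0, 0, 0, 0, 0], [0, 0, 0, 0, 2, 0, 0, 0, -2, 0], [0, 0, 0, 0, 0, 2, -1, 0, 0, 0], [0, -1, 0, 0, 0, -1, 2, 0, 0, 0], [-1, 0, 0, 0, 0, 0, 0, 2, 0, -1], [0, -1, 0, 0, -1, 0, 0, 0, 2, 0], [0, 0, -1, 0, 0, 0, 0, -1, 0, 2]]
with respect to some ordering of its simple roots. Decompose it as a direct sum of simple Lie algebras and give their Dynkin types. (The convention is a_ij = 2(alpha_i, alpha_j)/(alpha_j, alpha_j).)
type B_5 + type C_5

The diagram associated to this matrix has two connected components: the simple roots {alpha_1, alpha_3, alpha_4, alpha_8, alpha_10} form a chain of 5 nodes with a double edge at one end; the terminal node there is the unique short simple root (B_5), and {alpha_2, alpha_5, alpha_6, alpha_7, alpha_9} form a chain of 5 nodes with a double edge at one end; the terminal node there is the unique long simple root (C_5). A semisimple Lie algebra decomposes uniquely as the direct sum of simple ideals, one per connected component of its Dynkin diagram, so g ≅ B_5 ⊕ C_5 (dimension 55 + 55 = 110).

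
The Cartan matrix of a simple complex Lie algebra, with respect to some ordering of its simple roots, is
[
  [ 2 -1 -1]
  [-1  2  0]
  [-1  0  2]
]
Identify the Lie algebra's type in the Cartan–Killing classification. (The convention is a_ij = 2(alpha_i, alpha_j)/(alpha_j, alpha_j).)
The matrix has rank 3 with 2's on the diagonal. Reading the off-diagonal entries as Dynkin edges (a single edge where a_ij = a_ji = -1; a double or triple edge where a_ij * a_ji = 2 or 3), the diagram is a chain of 3 nodes with single edges (A_3). One simple-root ordering that puts it in standard form is (alpha_2, alpha_1, alpha_3). So the algebra is type A_3, i.e. sl(4).

A3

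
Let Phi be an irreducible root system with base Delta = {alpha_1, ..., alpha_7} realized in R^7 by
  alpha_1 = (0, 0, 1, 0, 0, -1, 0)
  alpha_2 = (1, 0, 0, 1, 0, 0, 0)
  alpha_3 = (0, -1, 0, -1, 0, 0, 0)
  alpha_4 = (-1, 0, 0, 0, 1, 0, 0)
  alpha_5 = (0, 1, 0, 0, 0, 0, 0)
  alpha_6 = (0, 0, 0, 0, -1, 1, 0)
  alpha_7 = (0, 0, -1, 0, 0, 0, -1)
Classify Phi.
Compute the Cartan integers a_ij = 2(alpha_i, alpha_j)/(alpha_j, alpha_j); the resulting 7x7 Cartan matrix is
[[2, 0, 0, 0, 0, -1, -1], [0, 2, -1, -1, 0, 0, 0], [0, -1, 2, 0, -2, 0, 0], [0, -1, 0, 2, 0, -1, 0], [0, 0, -1, 0, 2, 0, 0], [-1, 0, 0, -1, 0, 2, 0], [-1, 0, 0, 0, 0, 0, 2]].
The roots have two lengths (squared-length ratio 2:1); the short ones are alpha_{5}. The associated Dynkin diagram is a chain of 7 nodes with a double edge at one end; the terminal node there is the unique short simple root (B_7), so the type is B_7 (the algebra so(15)).

B_7 (so(15))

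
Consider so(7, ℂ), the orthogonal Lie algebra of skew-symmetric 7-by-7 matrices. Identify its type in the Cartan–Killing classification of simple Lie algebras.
type B_3

This is so(7) with 7 odd, which has dimension 7(7-1)/2 = 21 and rank (7-1)/2 = 3. In the classification of classical Lie algebras, the orthogonal algebra so(2n+1) in an odd number of variables has type B_n; here n = 3, so the Dynkin diagram is a chain of 3 nodes with a double edge at one end; the terminal node there is the unique short simple root (B_3). Hence the type is B_3.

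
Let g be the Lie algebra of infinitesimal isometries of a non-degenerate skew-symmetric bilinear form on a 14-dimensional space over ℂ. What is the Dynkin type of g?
type C_7

This is sp(14), which has dimension 14(14+1)/2 = 105 and rank 14/2 = 7. In the classification of classical Lie algebras, the symplectic algebra sp(2n) has type C_n; here n = 7, so the Dynkin diagram is a chain of 7 nodes with a double edge at one end; the terminal node there is the unique long simple root (C_7). Hence the type is C_7.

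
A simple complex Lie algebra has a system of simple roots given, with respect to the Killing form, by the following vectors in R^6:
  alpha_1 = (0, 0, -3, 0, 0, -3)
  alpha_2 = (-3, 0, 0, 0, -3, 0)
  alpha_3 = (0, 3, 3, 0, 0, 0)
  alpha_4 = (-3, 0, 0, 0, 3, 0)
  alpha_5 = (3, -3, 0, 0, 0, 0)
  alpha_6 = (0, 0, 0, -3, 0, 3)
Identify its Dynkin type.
D_6 (so(12))

Compute the Cartan integers a_ij = 2(alpha_i, alpha_j)/(alpha_j, alpha_j); the resulting 6x6 Cartan matrix is
[[2, 0, -1, 0, 0, -1], [0, 2, 0, 0, -1, 0], [-1, 0, 2, 0, -1, 0], [0, 0, 0, 2, -1, 0], [0, -1, -1, -1, 2, 0], [-1, 0, 0, 0, 0, 2]].
All simple roots have the same length, so the diagram is simply laced. The associated Dynkin diagram is a chain of 4 nodes with a fork of two nodes at one end (D_6), so the type is D_6 (the algebra so(12)).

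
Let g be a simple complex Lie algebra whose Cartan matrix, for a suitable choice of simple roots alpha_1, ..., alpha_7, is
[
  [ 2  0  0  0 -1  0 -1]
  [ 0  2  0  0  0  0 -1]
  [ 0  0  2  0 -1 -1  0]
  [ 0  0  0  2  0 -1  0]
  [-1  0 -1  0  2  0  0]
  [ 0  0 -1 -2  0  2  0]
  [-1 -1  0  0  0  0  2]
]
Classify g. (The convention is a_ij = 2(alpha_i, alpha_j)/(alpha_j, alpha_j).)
The matrix has rank 7 with 2's on the diagonal. Reading the off-diagonal entries as Dynkin edges (a single edge where a_ij = a_ji = -1; a double or triple edge where a_ij * a_ji = 2 or 3), the diagram is a chain of 7 nodes with a double edge at one end; the terminal node there is the unique short simple root (B_7). One simple-root ordering that puts it in standard form is (alpha_2, alpha_7, alpha_1, alpha_5, alpha_3, alpha_6, alpha_4). So the algebra is type B_7, i.e. so(15).

B_7 (so(15))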